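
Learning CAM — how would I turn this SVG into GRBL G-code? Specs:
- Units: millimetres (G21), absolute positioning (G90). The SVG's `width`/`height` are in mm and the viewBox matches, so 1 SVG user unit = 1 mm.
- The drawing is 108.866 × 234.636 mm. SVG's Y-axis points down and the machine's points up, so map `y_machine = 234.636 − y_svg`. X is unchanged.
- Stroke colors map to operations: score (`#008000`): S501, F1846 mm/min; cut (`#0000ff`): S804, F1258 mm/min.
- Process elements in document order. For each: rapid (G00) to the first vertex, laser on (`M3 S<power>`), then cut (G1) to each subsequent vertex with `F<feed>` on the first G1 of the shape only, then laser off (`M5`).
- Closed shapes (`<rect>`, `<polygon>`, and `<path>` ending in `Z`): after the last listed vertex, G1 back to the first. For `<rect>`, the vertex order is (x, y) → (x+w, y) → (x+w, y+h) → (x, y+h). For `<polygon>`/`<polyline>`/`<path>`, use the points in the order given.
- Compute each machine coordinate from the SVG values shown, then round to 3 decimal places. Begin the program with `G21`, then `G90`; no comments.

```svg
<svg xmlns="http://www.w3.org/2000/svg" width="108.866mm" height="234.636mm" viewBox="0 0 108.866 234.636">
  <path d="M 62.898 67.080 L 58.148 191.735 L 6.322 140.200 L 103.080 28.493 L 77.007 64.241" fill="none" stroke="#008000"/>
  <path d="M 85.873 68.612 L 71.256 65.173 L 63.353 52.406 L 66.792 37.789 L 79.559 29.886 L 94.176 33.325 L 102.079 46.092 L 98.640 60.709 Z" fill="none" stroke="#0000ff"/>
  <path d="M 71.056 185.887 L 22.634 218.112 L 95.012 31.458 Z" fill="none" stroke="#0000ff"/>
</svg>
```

viewBox `0 0 108.866 234.636` with mm width/height → 1 unit = 1 mm. Flip: y_m = 234.636 − y_svg.

**Shape 1** — `<path>` open polyline, stroke `#008000` → score (S501, F1846). Machine vertices: (62.898,167.556) → (58.148,42.901) → (6.322,94.436) → (103.080,206.143) → (77.007,170.395). Open path.

**Shape 2** — `<path>` regular polygon, stroke `#0000ff` → cut (S804, F1258). Machine vertices: (85.873,166.024) → (71.256,169.463) → (63.353,182.230) → (66.792,196.847) → (79.559,204.750) → (94.176,201.311) → (102.079,188.544) → (98.640,173.927) → (85.873,166.024). Closed: final G1 returns to the first vertex.

**Shape 3** — `<path>` closed polygon, stroke `#0000ff` → cut (S804, F1258). Machine vertices: (71.056,48.749) → (22.634,16.524) → (95.012,203.178) → (71.056,48.749). Closed: final G1 returns to the first vertex.

G21
G90
G00 X62.898 Y167.556
M3 S501
G1 X58.148 Y42.901 F1846
G1 X6.322 Y94.436
G1 X103.080 Y206.143
G1 X77.007 Y170.395
M5
G00 X85.873 Y166.024
M3 S804
G1 X71.256 Y169.463 F1258
G1 X63.353 Y182.230
G1 X66.792 Y196.847
G1 X79.559 Y204.750
G1 X94.176 Y201.311
G1 X102.079 Y188.544
G1 X98.640 Y173.927
G1 X85.873 Y166.024
M5
G00 X71.056 Y48.749
M3 S804
G1 X22.634 Y16.524 F1258
G1 X95.012 Y203.178
G1 X71.056 Y48.749
M5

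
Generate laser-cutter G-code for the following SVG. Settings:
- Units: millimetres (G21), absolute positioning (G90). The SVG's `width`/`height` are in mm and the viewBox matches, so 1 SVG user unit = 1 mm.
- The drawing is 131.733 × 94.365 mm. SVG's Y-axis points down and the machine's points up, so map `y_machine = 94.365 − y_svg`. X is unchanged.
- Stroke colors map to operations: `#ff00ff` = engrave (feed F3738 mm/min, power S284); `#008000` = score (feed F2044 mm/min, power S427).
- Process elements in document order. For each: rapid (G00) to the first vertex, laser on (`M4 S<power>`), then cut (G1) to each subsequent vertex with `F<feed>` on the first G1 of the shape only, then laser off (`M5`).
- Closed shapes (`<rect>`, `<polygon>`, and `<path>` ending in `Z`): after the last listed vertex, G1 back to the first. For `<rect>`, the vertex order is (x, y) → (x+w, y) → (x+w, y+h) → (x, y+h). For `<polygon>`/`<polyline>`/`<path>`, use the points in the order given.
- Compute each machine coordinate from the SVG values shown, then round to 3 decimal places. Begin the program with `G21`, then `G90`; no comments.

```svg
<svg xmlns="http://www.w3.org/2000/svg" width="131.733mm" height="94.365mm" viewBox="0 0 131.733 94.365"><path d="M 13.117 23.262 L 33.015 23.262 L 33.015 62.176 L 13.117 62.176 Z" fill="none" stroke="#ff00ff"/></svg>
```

G21
G90
G00 X13.117 Y71.103
M4 S284
G1 X33.015 Y71.103 F3738
G1 X33.015 Y32.189
G1 X13.117 Y32.189
G1 X13.117 Y71.103
M5

Since the viewBox matches the mm dimensions, user units are millimetres directly. The only transform is the Y-flip y_m = 94.365 − y_svg.

Shape 1 is a rectangle drawn with `<path>`. Its stroke #ff00ff means engrave at S284, F3738. After flipping Y the toolpath is (13.117,71.103) → (33.015,71.103) → (33.015,32.189) → (13.117,32.189) → (13.117,71.103), returning to the start.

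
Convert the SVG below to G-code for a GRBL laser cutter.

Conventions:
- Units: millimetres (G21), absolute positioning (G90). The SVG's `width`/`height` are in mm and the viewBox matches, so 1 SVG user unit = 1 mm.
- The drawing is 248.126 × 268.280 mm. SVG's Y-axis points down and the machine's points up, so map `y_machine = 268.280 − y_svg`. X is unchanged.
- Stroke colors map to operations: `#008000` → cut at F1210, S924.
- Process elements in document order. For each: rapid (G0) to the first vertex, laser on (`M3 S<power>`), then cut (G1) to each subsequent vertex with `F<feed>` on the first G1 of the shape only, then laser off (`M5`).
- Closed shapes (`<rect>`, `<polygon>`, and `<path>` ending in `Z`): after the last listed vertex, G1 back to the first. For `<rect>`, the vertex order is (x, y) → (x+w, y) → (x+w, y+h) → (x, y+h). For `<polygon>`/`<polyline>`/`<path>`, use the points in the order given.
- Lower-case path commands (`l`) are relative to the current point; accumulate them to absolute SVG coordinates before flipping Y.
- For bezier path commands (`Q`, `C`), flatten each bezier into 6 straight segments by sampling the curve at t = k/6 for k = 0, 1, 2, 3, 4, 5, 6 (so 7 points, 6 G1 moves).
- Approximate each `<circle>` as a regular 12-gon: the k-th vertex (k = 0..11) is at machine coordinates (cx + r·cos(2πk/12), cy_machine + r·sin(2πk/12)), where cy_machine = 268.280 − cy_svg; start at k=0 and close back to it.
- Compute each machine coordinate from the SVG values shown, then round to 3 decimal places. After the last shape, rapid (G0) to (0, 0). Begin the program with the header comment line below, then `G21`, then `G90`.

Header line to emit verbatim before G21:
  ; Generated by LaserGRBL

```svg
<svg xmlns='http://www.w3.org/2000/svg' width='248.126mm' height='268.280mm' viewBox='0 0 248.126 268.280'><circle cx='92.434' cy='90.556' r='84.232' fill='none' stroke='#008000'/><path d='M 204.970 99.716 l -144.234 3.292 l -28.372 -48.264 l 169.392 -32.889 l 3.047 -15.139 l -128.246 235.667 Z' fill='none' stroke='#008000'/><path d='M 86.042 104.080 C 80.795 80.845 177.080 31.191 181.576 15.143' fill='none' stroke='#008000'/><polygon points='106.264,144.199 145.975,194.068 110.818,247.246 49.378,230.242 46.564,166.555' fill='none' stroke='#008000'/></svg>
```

Since the viewBox matches the mm dimensions, user units are millimetres directly. The only transform is the Y-flip y_m = 268.280 − y_svg.

Shape 1 is a circle drawn with `<circle>`. Its stroke #008000 means cut at S924, F1210. After flipping Y the toolpath is (176.666,177.724) → (165.381,219.840) → (134.550,250.671) → (92.434,261.956) → (50.318,250.671) → (19.487,219.840) → (8.202,177.724) → (19.487,135.608) → (50.318,104.777) → (92.434,93.492) → (134.550,104.777) → (165.381,135.608) → (176.666,177.724), returning to the start.

Shape 2 is a closed polygon drawn with `<path>`. Its stroke #008000 means cut at S924, F1210. After flipping Y the toolpath is (204.970,168.564) → (60.736,165.272) → (32.364,213.536) → (201.756,246.425) → (204.803,261.564) → (76.557,25.897) → (204.970,168.564), returning to the start.

Shape 3 is a cubic bezier drawn with `<path>`. Its stroke #008000 means cut at S924, F1210. After flipping Y the toolpath is (86.042,164.200) → (90.984,177.741) → (107.479,194.018) → (130.155,211.364) → (153.644,228.110) → (172.574,242.590) → (181.576,253.137).

Shape 4 is a regular polygon drawn with `<polygon>`. Its stroke #008000 means cut at S924, F1210. After flipping Y the toolpath is (106.264,124.081) → (145.975,74.212) → (110.818,21.034) → (49.378,38.038) → (46.564,101.725) → (106.264,124.081), returning to the start.

; Generated by LaserGRBL
G21
G90
G0 X176.666 Y177.724
M3 S924
G1 X165.381 Y219.840 F1210
G1 X134.550 Y250.671
G1 X92.434 Y261.956
G1 X50.318 Y250.671
G1 X19.487 Y219.840
G1 X8.202 Y177.724
G1 X19.487 Y135.608
G1 X50.318 Y104.777
G1 X92.434 Y93.492
G1 X134.550 Y104.777
G1 X165.381 Y135.608
G1 X176.666 Y177.724
M5
G0 X204.970 Y168.564
M3 S924
G1 X60.736 Y165.272 F1210
G1 X32.364 Y213.536
G1 X201.756 Y246.425
G1 X204.803 Y261.564
G1 X76.557 Y25.897
G1 X204.970 Y168.564
M5
G0 X86.042 Y164.200
M3 S924
G1 X90.984 Y177.741 F1210
G1 X107.479 Y194.018
G1 X130.155 Y211.364
G1 X153.644 Y228.110
G1 X172.574 Y242.590
G1 X181.576 Y253.137
M5
G0 X106.264 Y124.081
M3 S924
G1 X145.975 Y74.212 F1210
G1 X110.818 Y21.034
G1 X49.378 Y38.038
G1 X46.564 Y101.725
G1 X106.264 Y124.081
M5
G0 X0.000 Y0.000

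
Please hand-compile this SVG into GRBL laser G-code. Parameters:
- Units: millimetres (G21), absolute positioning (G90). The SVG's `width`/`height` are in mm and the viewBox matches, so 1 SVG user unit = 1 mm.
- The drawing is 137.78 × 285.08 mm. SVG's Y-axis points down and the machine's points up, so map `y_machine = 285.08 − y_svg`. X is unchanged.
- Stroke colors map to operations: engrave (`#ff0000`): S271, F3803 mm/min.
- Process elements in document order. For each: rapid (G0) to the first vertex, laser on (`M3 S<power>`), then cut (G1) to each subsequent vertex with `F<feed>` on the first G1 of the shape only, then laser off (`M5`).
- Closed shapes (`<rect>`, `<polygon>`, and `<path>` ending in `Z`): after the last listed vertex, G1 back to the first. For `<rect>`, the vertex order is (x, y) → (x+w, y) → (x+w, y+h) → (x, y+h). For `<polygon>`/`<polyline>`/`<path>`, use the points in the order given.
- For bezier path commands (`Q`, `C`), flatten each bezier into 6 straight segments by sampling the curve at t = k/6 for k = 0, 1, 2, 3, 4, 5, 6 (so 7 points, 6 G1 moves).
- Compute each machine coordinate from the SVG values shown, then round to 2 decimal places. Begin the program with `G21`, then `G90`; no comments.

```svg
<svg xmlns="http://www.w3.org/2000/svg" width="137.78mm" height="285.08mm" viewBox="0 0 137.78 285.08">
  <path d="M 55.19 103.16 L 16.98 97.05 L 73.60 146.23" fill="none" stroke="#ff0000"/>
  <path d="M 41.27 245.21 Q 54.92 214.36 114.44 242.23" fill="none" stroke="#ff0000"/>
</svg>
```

1 u = 1 mm; y_m = 285.08 − y.

[1] `<path>` open polyline, #ff0000→engrave S271 F3803: (55.19,181.92) → (16.98,188.03) → (73.60,138.85)

[2] `<path>` quadratic bezier, #ff0000→engrave S271 F3803: (41.27,39.87) → (47.09,48.52) → (55.47,53.91) → (66.39,56.04) → (79.86,54.91) → (95.87,50.51) → (114.44,42.85)

G21
G90
G0 X55.19 Y181.92
M3 S271
G1 X16.98 Y188.03 F3803
G1 X73.60 Y138.85
M5
G0 X41.27 Y39.87
M3 S271
G1 X47.09 Y48.52 F3803
G1 X55.47 Y53.91
G1 X66.39 Y56.04
G1 X79.86 Y54.91
G1 X95.87 Y50.51
G1 X114.44 Y42.85
M5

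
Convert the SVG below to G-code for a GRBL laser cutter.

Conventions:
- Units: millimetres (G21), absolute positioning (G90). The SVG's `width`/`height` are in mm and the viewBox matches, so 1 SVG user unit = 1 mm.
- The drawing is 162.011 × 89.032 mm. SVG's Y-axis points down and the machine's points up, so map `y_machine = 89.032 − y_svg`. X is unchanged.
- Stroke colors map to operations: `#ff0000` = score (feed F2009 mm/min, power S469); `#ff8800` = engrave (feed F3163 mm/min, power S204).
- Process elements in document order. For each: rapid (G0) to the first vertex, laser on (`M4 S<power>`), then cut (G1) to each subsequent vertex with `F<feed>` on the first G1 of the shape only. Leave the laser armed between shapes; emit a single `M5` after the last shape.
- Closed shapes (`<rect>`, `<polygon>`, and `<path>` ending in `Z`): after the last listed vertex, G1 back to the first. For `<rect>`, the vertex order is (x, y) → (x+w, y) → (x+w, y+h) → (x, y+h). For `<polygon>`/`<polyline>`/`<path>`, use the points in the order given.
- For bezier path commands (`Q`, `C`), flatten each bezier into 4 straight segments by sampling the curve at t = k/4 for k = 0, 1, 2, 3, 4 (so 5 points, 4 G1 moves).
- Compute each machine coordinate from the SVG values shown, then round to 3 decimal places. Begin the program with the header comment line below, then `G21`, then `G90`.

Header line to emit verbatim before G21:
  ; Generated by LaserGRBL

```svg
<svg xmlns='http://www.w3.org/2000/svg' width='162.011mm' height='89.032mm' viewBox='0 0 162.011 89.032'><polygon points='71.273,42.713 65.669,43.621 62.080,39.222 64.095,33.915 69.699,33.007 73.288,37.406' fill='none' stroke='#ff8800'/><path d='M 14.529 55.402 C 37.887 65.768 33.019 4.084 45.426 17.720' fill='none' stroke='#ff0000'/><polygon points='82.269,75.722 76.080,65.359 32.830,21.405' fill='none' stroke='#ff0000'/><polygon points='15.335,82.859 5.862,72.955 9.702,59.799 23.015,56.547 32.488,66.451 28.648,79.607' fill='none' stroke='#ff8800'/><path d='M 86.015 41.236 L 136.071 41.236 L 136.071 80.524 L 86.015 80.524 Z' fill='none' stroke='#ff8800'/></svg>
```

; Generated by LaserGRBL
G21
G90
G0 X71.273 Y46.319
M4 S204
G1 X65.669 Y45.411 F3163
G1 X62.080 Y49.810
G1 X64.095 Y55.117
G1 X69.699 Y56.025
G1 X73.288 Y51.626
G1 X71.273 Y46.319
G0 X14.529 Y33.630
M4 S469
G1 X27.466 Y37.062 F2009
G1 X34.084 Y53.697
G1 X38.649 Y69.719
G1 X45.426 Y71.312
G0 X82.269 Y13.310
M4 S469
G1 X76.080 Y23.673 F2009
G1 X32.830 Y67.627
G1 X82.269 Y13.310
G0 X15.335 Y6.173
M4 S204
G1 X5.862 Y16.077 F3163
G1 X9.702 Y29.233
G1 X23.015 Y32.485
G1 X32.488 Y22.581
G1 X28.648 Y9.425
G1 X15.335 Y6.173
G0 X86.015 Y47.796
M4 S204
G1 X136.071 Y47.796 F3163
G1 X136.071 Y8.508
G1 X86.015 Y8.508
G1 X86.015 Y47.796
M5

Since the viewBox matches the mm dimensions, user units are millimetres directly. The only transform is the Y-flip y_m = 89.032 − y_svg.

Shape 1 is a regular polygon drawn with `<polygon>`. Its stroke #ff8800 means engrave at S204, F3163. After flipping Y the toolpath is (71.273,46.319) → (65.669,45.411) → (62.080,49.810) → (64.095,55.117) → (69.699,56.025) → (73.288,51.626) → (71.273,46.319), returning to the start.

Shape 2 is a cubic bezier drawn with `<path>`. Its stroke #ff0000 means score at S469, F2009. After flipping Y the toolpath is (14.529,33.630) → (27.466,37.062) → (34.084,53.697) → (38.649,69.719) → (45.426,71.312).

Shape 3 is a closed polygon drawn with `<polygon>`. Its stroke #ff0000 means score at S469, F2009. After flipping Y the toolpath is (82.269,13.310) → (76.080,23.673) → (32.830,67.627) → (82.269,13.310), returning to the start.

Shape 4 is a regular polygon drawn with `<polygon>`. Its stroke #ff8800 means engrave at S204, F3163. After flipping Y the toolpath is (15.335,6.173) → (5.862,16.077) → (9.702,29.233) → (23.015,32.485) → (32.488,22.581) → (28.648,9.425) → (15.335,6.173), returning to the start.

Shape 5 is a rectangle drawn with `<path>`. Its stroke #ff8800 means engrave at S204, F3163. After flipping Y the toolpath is (86.015,47.796) → (136.071,47.796) → (136.071,8.508) → (86.015,8.508) → (86.015,47.796), returning to the start.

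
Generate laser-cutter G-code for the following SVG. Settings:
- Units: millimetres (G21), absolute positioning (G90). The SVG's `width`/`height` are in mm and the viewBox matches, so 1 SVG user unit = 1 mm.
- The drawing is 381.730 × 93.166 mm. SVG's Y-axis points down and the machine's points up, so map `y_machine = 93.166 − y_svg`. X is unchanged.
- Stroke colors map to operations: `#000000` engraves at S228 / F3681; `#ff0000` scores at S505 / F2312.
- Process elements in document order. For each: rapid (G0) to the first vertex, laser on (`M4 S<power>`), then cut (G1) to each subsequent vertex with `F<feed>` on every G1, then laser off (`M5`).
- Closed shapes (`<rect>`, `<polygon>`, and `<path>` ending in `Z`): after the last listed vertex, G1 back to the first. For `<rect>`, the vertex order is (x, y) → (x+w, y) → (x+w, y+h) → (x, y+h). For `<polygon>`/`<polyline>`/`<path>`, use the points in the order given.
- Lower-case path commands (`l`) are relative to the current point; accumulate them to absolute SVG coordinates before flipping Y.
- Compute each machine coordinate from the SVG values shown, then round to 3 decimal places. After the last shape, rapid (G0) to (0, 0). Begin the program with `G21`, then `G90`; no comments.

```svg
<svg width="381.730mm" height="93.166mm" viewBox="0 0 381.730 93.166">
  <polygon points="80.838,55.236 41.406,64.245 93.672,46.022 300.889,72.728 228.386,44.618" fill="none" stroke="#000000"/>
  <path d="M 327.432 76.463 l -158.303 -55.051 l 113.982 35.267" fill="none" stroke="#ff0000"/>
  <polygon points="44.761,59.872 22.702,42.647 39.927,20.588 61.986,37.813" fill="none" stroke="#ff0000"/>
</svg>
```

G21
G90
G0 X80.838 Y37.930
M4 S228
G1 X41.406 Y28.921 F3681
G1 X93.672 Y47.144 F3681
G1 X300.889 Y20.438 F3681
G1 X228.386 Y48.548 F3681
G1 X80.838 Y37.930 F3681
M5
G0 X327.432 Y16.703
M4 S505
G1 X169.129 Y71.754 F2312
G1 X283.111 Y36.487 F2312
M5
G0 X44.761 Y33.294
M4 S505
G1 X22.702 Y50.519 F2312
G1 X39.927 Y72.578 F2312
G1 X61.986 Y55.353 F2312
G1 X44.761 Y33.294 F2312
M5
G0 X0.000 Y0.000

Since the viewBox matches the mm dimensions, user units are millimetres directly. The only transform is the Y-flip y_m = 93.166 − y_svg.

Shape 1 is a closed polygon drawn with `<polygon>`. Its stroke #000000 means engrave at S228, F3681. After flipping Y the toolpath is (80.838,37.930) → (41.406,28.921) → (93.672,47.144) → (300.889,20.438) → (228.386,48.548) → (80.838,37.930), returning to the start.

Shape 2 is a open polyline drawn with `<path>`. Its stroke #ff0000 means score at S505, F2312. After flipping Y the toolpath is (327.432,16.703) → (169.129,71.754) → (283.111,36.487).

Shape 3 is a regular polygon drawn with `<polygon>`. Its stroke #ff0000 means score at S505, F2312. After flipping Y the toolpath is (44.761,33.294) → (22.702,50.519) → (39.927,72.578) → (61.986,55.353) → (44.761,33.294), returning to the start.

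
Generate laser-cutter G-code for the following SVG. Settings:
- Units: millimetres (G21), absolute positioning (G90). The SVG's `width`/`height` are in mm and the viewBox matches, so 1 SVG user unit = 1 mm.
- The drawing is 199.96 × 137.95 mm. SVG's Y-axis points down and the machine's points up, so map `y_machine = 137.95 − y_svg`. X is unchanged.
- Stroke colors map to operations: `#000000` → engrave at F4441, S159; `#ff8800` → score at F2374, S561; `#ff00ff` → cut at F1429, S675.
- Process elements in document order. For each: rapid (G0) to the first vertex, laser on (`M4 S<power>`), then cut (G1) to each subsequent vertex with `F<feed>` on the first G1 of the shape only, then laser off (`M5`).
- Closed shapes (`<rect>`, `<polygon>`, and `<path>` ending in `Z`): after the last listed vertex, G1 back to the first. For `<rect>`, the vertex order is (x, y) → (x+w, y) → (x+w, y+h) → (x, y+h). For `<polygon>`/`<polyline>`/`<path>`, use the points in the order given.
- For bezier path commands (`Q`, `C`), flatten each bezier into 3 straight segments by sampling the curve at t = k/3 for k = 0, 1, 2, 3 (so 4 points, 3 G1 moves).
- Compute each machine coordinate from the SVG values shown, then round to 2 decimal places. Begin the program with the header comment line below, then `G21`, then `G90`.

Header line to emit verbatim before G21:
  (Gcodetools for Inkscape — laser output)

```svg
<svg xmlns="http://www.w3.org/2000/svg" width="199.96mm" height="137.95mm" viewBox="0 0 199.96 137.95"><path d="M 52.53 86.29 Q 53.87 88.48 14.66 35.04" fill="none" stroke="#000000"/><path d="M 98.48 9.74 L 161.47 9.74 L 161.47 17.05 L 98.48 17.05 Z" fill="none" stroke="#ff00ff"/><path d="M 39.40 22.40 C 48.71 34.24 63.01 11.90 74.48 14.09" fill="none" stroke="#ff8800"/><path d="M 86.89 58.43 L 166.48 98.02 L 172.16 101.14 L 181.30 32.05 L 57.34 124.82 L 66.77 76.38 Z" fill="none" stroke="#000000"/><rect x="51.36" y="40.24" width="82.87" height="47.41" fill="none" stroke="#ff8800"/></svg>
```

1 u = 1 mm; y_m = 137.95 − y.

[1] `<path>` quadratic bezier, #000000→engrave S159 F4441: (52.53,51.66) → (48.92,56.38) → (36.29,73.46) → (14.66,102.91)

[2] `<path>` rectangle, #ff00ff→cut S675 F1429: (98.48,128.21) → (161.47,128.21) → (161.47,120.90) → (98.48,120.90) → (98.48,128.21) (closed)

[3] `<path>` cubic bezier, #ff8800→score S561 F2374: (39.40,115.55) → (50.08,112.93) → (62.36,120.05) → (74.48,123.86)

[4] `<path>` closed polygon, #000000→engrave S159 F4441: (86.89,79.52) → (166.48,39.93) → (172.16,36.81) → (181.30,105.90) → (57.34,13.13) → (66.77,61.57) → (86.89,79.52) (closed)

[5] `<rect>` rectangle, #ff8800→score S561 F2374: (51.36,97.71) → (134.23,97.71) → (134.23,50.30) → (51.36,50.30) → (51.36,97.71) (closed)

(Gcodetools for Inkscape — laser output)
G21
G90
G0 X52.53 Y51.66
M4 S159
G1 X48.92 Y56.38 F4441
G1 X36.29 Y73.46
G1 X14.66 Y102.91
M5
G0 X98.48 Y128.21
M4 S675
G1 X161.47 Y128.21 F1429
G1 X161.47 Y120.90
G1 X98.48 Y120.90
G1 X98.48 Y128.21
M5
G0 X39.40 Y115.55
M4 S561
G1 X50.08 Y112.93 F2374
G1 X62.36 Y120.05
G1 X74.48 Y123.86
M5
G0 X86.89 Y79.52
M4 S159
G1 X166.48 Y39.93 F4441
G1 X172.16 Y36.81
G1 X181.30 Y105.90
G1 X57.34 Y13.13
G1 X66.77 Y61.57
G1 X86.89 Y79.52
M5
G0 X51.36 Y97.71
M4 S561
G1 X134.23 Y97.71 F2374
G1 X134.23 Y50.30
G1 X51.36 Y50.30
G1 X51.36 Y97.71
M5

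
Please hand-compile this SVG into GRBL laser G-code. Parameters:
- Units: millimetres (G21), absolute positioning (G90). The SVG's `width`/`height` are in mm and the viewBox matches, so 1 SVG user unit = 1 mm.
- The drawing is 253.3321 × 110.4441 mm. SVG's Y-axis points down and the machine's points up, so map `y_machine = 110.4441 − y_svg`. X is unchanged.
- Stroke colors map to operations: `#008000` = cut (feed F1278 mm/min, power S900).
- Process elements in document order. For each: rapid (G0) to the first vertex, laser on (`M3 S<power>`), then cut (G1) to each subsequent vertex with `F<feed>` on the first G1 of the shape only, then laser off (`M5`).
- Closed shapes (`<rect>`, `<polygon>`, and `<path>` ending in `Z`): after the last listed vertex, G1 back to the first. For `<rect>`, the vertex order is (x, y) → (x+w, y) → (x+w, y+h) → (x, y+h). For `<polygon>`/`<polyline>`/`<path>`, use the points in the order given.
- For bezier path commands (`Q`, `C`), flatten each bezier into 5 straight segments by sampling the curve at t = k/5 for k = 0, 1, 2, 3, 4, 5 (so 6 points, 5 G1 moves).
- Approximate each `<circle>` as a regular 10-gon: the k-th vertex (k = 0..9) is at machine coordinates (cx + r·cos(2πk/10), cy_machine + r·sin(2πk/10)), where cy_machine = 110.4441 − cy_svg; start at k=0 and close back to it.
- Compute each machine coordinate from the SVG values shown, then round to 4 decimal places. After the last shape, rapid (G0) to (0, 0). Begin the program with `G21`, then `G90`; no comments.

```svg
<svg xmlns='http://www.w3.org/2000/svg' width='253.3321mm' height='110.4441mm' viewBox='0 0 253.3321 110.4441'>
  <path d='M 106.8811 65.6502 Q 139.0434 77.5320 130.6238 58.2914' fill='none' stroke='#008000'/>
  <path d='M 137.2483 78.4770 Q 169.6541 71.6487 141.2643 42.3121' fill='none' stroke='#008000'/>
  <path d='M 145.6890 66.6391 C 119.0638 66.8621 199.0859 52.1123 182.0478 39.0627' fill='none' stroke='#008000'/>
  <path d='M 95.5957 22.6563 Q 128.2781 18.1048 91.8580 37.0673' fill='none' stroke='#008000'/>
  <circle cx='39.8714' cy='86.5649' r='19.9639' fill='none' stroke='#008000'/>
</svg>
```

1 u = 1 mm; y_m = 110.4441 − y.

[1] `<path>` quadratic bezier, #008000→cut S900 F1278: (106.8811,44.7939) → (118.1227,41.2861) → (126.1178,40.2680) → (130.8664,41.7398) → (132.3684,45.7014) → (130.6238,52.1527)

[2] `<path>` quadratic bezier, #008000→cut S900 F1278: (137.2483,31.9671) → (147.7788,35.5988) → (153.4456,41.0311) → (154.2488,48.2640) → (150.1884,57.2977) → (141.2643,68.1320)

[3] `<path>` cubic bezier, #008000→cut S900 F1278: (145.6890,43.8050) → (140.8819,45.3346) → (151.8922,49.6573) → (168.9419,55.9729) → (182.2531,63.4810) → (182.0478,71.3814)

[4] `<path>` quadratic bezier, #008000→cut S900 F1278: (95.5957,87.7878) → (105.9046,88.6678) → (110.6852,87.6668) → (109.9377,84.7846) → (103.6619,80.0212) → (91.8580,73.3768)

[5] `<circle>` circle, #008000→cut S900 F1278: (59.8353,23.8792) → (56.0225,35.6137) → (46.0406,42.8660) → (33.7022,42.8660) → (23.7203,35.6137) → (19.9075,23.8792) → (23.7203,12.1447) → (33.7022,4.8924) → (46.0406,4.8924) → (56.0225,12.1447) → (59.8353,23.8792) (closed)

G21
G90
G0 X106.8811 Y44.7939
M3 S900
G1 X118.1227 Y41.2861 F1278
G1 X126.1178 Y40.2680
G1 X130.8664 Y41.7398
G1 X132.3684 Y45.7014
G1 X130.6238 Y52.1527
M5
G0 X137.2483 Y31.9671
M3 S900
G1 X147.7788 Y35.5988 F1278
G1 X153.4456 Y41.0311
G1 X154.2488 Y48.2640
G1 X150.1884 Y57.2977
G1 X141.2643 Y68.1320
M5
G0 X145.6890 Y43.8050
M3 S900
G1 X140.8819 Y45.3346 F1278
G1 X151.8922 Y49.6573
G1 X168.9419 Y55.9729
G1 X182.2531 Y63.4810
G1 X182.0478 Y71.3814
M5
G0 X95.5957 Y87.7878
M3 S900
G1 X105.9046 Y88.6678 F1278
G1 X110.6852 Y87.6668
G1 X109.9377 Y84.7846
G1 X103.6619 Y80.0212
G1 X91.8580 Y73.3768
M5
G0 X59.8353 Y23.8792
M3 S900
G1 X56.0225 Y35.6137 F1278
G1 X46.0406 Y42.8660
G1 X33.7022 Y42.8660
G1 X23.7203 Y35.6137
G1 X19.9075 Y23.8792
G1 X23.7203 Y12.1447
G1 X33.7022 Y4.8924
G1 X46.0406 Y4.8924
G1 X56.0225 Y12.1447
G1 X59.8353 Y23.8792
M5
G0 X0.0000 Y0.0000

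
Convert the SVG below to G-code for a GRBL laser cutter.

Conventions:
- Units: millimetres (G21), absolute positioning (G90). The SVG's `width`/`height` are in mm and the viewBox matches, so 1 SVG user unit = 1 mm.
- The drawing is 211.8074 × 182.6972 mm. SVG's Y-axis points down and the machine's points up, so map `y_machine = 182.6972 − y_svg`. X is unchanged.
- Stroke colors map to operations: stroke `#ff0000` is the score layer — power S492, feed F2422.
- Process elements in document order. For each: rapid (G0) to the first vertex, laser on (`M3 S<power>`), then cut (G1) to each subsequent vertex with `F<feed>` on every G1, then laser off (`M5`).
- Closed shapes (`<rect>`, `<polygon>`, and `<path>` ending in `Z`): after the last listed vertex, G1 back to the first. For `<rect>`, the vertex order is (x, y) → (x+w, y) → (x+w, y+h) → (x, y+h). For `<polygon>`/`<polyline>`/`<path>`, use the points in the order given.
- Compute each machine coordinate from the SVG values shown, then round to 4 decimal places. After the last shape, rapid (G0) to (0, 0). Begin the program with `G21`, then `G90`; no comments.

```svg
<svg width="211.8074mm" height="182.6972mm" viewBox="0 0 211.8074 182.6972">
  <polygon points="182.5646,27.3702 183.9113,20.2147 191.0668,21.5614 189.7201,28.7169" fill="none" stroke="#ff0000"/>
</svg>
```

viewBox `0 0 211.8074 182.6972` with mm width/height → 1 unit = 1 mm. Flip: y_m = 182.6972 − y_svg.

**Shape 1** — `<polygon>` regular polygon, stroke `#ff0000` → score (S492, F2422). Machine vertices: (182.5646,155.3270) → (183.9113,162.4825) → (191.0668,161.1358) → (189.7201,153.9803) → (182.5646,155.3270). Closed: final G1 returns to the first vertex.

G21
G90
G0 X182.5646 Y155.3270
M3 S492
G1 X183.9113 Y162.4825 F2422
G1 X191.0668 Y161.1358 F2422
G1 X189.7201 Y153.9803 F2422
G1 X182.5646 Y155.3270 F2422
M5
G0 X0.0000 Y0.0000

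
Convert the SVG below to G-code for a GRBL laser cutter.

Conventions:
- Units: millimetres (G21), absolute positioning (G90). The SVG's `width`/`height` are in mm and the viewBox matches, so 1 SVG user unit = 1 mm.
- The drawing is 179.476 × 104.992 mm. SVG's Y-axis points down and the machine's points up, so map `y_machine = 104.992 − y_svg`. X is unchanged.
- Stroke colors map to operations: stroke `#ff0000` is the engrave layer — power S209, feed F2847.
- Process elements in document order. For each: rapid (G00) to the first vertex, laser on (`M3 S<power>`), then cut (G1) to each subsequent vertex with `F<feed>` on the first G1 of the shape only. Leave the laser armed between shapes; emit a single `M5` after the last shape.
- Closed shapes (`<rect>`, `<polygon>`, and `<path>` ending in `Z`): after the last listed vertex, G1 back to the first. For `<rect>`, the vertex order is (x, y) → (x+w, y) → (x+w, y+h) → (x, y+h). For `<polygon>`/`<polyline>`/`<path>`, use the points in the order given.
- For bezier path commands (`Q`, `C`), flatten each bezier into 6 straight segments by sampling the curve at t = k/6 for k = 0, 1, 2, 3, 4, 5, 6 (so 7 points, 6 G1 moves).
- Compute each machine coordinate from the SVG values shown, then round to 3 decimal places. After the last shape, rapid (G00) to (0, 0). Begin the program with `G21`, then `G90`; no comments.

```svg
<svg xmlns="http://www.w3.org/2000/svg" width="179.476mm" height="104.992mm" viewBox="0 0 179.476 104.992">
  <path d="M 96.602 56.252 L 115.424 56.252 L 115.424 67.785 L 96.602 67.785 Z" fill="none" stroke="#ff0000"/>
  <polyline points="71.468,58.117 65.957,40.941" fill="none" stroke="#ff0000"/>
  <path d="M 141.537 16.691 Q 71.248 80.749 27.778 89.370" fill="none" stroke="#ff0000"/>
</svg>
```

Since the viewBox matches the mm dimensions, user units are millimetres directly. The only transform is the Y-flip y_m = 104.992 − y_svg.

Shape 1 is a rectangle drawn with `<path>`. Its stroke #ff0000 means engrave at S209, F2847. After flipping Y the toolpath is (96.602,48.740) → (115.424,48.740) → (115.424,37.207) → (96.602,37.207) → (96.602,48.740), returning to the start.

Shape 2 is a line segment drawn with `<polyline>`. Its stroke #ff0000 means engrave at S209, F2847. After flipping Y the toolpath is (71.468,46.875) → (65.957,64.051).

Shape 3 is a quadratic bezier drawn with `<path>`. Its stroke #ff0000 means engrave at S209, F2847. After flipping Y the toolpath is (141.537,88.301) → (118.852,68.488) → (97.658,51.755) → (77.953,38.102) → (59.738,27.529) → (43.013,20.036) → (27.778,15.622).

G21
G90
G00 X96.602 Y48.740
M3 S209
G1 X115.424 Y48.740 F2847
G1 X115.424 Y37.207
G1 X96.602 Y37.207
G1 X96.602 Y48.740
G00 X71.468 Y46.875
M3 S209
G1 X65.957 Y64.051 F2847
G00 X141.537 Y88.301
M3 S209
G1 X118.852 Y68.488 F2847
G1 X97.658 Y51.755
G1 X77.953 Y38.102
G1 X59.738 Y27.529
G1 X43.013 Y20.036
G1 X27.778 Y15.622
M5
G00 X0.000 Y0.000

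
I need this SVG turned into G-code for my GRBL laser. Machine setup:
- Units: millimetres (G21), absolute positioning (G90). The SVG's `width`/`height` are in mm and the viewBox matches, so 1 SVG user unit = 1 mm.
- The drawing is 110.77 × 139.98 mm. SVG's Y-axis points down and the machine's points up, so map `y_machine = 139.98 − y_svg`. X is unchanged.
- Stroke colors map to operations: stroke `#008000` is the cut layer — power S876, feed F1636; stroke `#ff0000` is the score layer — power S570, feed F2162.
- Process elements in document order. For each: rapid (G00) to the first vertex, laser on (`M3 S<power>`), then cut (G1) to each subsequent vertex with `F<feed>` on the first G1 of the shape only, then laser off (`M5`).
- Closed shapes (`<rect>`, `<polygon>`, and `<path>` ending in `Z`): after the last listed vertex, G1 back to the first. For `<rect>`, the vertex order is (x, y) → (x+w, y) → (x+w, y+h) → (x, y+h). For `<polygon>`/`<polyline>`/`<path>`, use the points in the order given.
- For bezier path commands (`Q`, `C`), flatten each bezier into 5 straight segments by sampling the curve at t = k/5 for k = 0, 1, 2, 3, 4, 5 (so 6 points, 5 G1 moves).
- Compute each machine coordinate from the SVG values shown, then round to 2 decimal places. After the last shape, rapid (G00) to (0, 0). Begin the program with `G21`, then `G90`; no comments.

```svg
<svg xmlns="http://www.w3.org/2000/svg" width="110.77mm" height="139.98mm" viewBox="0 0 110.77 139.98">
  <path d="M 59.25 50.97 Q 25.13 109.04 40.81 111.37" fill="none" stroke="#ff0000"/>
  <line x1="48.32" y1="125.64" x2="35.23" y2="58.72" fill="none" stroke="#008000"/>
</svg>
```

1 u = 1 mm; y_m = 139.98 − y.

[1] `<path>` quadratic bezier, #ff0000→score S570 F2162: (59.25,89.01) → (47.59,68.01) → (39.92,51.47) → (36.23,39.39) → (36.53,31.77) → (40.81,28.61)

[2] `<line>` line segment, #008000→cut S876 F1636: (48.32,14.34) → (35.23,81.26)

G21
G90
G00 X59.25 Y89.01
M3 S570
G1 X47.59 Y68.01 F2162
G1 X39.92 Y51.47
G1 X36.23 Y39.39
G1 X36.53 Y31.77
G1 X40.81 Y28.61
M5
G00 X48.32 Y14.34
M3 S876
G1 X35.23 Y81.26 F1636
M5
G00 X0.00 Y0.00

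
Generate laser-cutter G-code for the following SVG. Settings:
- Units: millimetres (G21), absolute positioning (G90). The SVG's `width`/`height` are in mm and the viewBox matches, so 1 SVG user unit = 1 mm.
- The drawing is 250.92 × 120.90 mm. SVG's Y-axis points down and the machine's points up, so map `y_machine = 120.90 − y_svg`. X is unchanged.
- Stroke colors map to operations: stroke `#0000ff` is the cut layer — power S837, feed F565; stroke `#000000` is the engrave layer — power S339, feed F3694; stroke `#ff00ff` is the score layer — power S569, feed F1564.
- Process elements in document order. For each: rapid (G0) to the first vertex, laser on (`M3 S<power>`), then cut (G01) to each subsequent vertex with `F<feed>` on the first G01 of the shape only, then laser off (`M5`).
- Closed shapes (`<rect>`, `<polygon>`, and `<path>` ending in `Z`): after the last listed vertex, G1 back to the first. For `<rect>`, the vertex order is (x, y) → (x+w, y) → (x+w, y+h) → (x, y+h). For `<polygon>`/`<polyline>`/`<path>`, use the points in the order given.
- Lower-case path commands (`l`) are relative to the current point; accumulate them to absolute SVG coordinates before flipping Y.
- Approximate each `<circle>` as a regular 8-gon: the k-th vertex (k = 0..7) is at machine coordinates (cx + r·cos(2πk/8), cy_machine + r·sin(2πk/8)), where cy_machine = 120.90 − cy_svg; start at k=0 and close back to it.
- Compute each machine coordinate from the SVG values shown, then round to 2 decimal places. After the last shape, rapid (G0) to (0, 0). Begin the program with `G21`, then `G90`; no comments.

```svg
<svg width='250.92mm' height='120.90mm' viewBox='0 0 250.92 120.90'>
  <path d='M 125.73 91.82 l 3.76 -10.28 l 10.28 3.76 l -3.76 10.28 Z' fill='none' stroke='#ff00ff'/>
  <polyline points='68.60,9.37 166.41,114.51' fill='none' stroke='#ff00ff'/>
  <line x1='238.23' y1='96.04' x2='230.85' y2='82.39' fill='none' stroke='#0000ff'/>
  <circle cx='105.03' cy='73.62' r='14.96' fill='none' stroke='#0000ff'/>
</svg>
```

1 u = 1 mm; y_m = 120.90 − y.

[1] `<path>` regular polygon, #ff00ff→score S569 F1564: (125.73,29.08) → (129.49,39.36) → (139.77,35.60) → (136.01,25.32) → (125.73,29.08) (closed)

[2] `<polyline>` line segment, #ff00ff→score S569 F1564: (68.60,111.53) → (166.41,6.39)

[3] `<line>` line segment, #0000ff→cut S837 F565: (238.23,24.86) → (230.85,38.51)

[4] `<circle>` circle, #0000ff→cut S837 F565: (119.99,47.28) → (115.61,57.86) → (105.03,62.24) → (94.45,57.86) → (90.07,47.28) → (94.45,36.70) → (105.03,32.32) → (115.61,36.70) → (119.99,47.28) (closed)

G21
G90
G0 X125.73 Y29.08
M3 S569
G01 X129.49 Y39.36 F1564
G01 X139.77 Y35.60
G01 X136.01 Y25.32
G01 X125.73 Y29.08
M5
G0 X68.60 Y111.53
M3 S569
G01 X166.41 Y6.39 F1564
M5
G0 X238.23 Y24.86
M3 S837
G01 X230.85 Y38.51 F565
M5
G0 X119.99 Y47.28
M3 S837
G01 X115.61 Y57.86 F565
G01 X105.03 Y62.24
G01 X94.45 Y57.86
G01 X90.07 Y47.28
G01 X94.45 Y36.70
G01 X105.03 Y32.32
G01 X115.61 Y36.70
G01 X119.99 Y47.28
M5
G0 X0.00 Y0.00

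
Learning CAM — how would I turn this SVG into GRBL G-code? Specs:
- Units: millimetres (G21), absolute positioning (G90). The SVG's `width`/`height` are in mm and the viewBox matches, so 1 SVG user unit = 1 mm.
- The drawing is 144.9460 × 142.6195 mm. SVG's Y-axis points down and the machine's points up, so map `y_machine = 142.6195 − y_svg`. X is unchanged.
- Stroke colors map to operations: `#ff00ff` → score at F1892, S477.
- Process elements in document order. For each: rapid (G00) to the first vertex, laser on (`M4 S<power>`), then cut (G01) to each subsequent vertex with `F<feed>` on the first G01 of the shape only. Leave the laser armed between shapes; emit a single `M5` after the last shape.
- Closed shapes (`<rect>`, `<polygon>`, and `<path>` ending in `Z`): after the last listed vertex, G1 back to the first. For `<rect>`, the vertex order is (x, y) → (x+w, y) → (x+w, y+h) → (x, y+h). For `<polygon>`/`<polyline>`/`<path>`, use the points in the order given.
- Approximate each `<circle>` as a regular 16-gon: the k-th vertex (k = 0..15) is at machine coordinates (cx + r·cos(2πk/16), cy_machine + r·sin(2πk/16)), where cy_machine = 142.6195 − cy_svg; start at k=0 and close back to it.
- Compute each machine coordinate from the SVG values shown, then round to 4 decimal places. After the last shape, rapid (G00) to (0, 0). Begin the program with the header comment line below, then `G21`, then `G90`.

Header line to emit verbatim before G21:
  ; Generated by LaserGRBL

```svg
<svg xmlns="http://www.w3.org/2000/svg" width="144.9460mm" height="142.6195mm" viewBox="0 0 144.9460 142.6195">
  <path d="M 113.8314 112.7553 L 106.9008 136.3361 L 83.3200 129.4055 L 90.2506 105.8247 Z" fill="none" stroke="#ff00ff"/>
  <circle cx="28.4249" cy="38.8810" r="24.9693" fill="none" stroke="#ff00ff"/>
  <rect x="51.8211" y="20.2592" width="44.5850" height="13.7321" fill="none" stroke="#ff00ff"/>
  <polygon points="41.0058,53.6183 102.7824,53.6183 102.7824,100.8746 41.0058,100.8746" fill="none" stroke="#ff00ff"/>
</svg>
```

Since the viewBox matches the mm dimensions, user units are millimetres directly. The only transform is the Y-flip y_m = 142.6195 − y_svg.

Shape 1 is a regular polygon drawn with `<path>`. Its stroke #ff00ff means score at S477, F1892. After flipping Y the toolpath is (113.8314,29.8642) → (106.9008,6.2834) → (83.3200,13.2140) → (90.2506,36.7948) → (113.8314,29.8642), returning to the start.

Shape 2 is a circle drawn with `<circle>`. Its stroke #ff00ff means score at S477, F1892. After flipping Y the toolpath is (53.3942,103.7385) → (51.4935,113.2938) → (46.0809,121.3945) → (37.9802,126.8071) → (28.4249,128.7078) → (18.8696,126.8071) → (10.7689,121.3945) → (5.3563,113.2938) → (3.4556,103.7385) → (5.3563,94.1832) → (10.7689,86.0825) → (18.8696,80.6699) → (28.4249,78.7692) → (37.9802,80.6699) → (46.0809,86.0825) → (51.4935,94.1832) → (53.3942,103.7385), returning to the start.

Shape 3 is a rectangle drawn with `<rect>`. Its stroke #ff00ff means score at S477, F1892. After flipping Y the toolpath is (51.8211,122.3603) → (96.4061,122.3603) → (96.4061,108.6282) → (51.8211,108.6282) → (51.8211,122.3603), returning to the start.

Shape 4 is a rectangle drawn with `<polygon>`. Its stroke #ff00ff means score at S477, F1892. After flipping Y the toolpath is (41.0058,89.0012) → (102.7824,89.0012) → (102.7824,41.7449) → (41.0058,41.7449) → (41.0058,89.0012), returning to the start.

; Generated by LaserGRBL
G21
G90
G00 X113.8314 Y29.8642
M4 S477
G01 X106.9008 Y6.2834 F1892
G01 X83.3200 Y13.2140
G01 X90.2506 Y36.7948
G01 X113.8314 Y29.8642
G00 X53.3942 Y103.7385
M4 S477
G01 X51.4935 Y113.2938 F1892
G01 X46.0809 Y121.3945
G01 X37.9802 Y126.8071
G01 X28.4249 Y128.7078
G01 X18.8696 Y126.8071
G01 X10.7689 Y121.3945
G01 X5.3563 Y113.2938
G01 X3.4556 Y103.7385
G01 X5.3563 Y94.1832
G01 X10.7689 Y86.0825
G01 X18.8696 Y80.6699
G01 X28.4249 Y78.7692
G01 X37.9802 Y80.6699
G01 X46.0809 Y86.0825
G01 X51.4935 Y94.1832
G01 X53.3942 Y103.7385
G00 X51.8211 Y122.3603
M4 S477
G01 X96.4061 Y122.3603 F1892
G01 X96.4061 Y108.6282
G01 X51.8211 Y108.6282
G01 X51.8211 Y122.3603
G00 X41.0058 Y89.0012
M4 S477
G01 X102.7824 Y89.0012 F1892
G01 X102.7824 Y41.7449
G01 X41.0058 Y41.7449
G01 X41.0058 Y89.0012
M5
G00 X0.0000 Y0.0000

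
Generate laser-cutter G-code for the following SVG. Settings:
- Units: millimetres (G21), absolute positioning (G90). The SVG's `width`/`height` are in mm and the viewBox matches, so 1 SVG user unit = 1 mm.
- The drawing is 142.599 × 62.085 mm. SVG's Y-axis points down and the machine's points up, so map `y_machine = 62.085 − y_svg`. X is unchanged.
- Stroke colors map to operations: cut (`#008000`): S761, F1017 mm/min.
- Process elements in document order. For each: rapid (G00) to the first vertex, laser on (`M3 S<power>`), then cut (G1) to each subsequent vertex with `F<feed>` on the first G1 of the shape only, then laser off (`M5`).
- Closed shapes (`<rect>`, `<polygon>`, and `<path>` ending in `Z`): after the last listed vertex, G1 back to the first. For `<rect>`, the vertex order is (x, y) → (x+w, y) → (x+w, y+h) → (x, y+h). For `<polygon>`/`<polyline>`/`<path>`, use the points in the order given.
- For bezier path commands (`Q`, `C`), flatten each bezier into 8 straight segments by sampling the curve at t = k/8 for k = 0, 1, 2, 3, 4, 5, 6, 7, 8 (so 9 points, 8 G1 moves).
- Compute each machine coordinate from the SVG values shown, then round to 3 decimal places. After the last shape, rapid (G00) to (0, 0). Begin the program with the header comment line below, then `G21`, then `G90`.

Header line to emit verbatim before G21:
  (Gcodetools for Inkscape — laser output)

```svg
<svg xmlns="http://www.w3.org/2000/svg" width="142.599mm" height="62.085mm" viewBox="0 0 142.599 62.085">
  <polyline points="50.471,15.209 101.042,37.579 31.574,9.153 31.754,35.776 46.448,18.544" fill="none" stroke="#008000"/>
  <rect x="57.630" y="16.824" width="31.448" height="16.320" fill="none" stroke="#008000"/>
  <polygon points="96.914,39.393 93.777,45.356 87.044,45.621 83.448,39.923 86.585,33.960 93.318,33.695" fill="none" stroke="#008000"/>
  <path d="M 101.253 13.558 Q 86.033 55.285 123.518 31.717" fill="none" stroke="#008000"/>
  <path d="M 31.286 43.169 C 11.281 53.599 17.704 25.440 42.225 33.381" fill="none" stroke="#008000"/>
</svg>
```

Since the viewBox matches the mm dimensions, user units are millimetres directly. The only transform is the Y-flip y_m = 62.085 − y_svg.

Shape 1 is a open polyline drawn with `<polyline>`. Its stroke #008000 means cut at S761, F1017. After flipping Y the toolpath is (50.471,46.876) → (101.042,24.506) → (31.574,52.932) → (31.754,26.309) → (46.448,43.541).

Shape 2 is a rectangle drawn with `<rect>`. Its stroke #008000 means cut at S761, F1017. After flipping Y the toolpath is (57.630,45.261) → (89.078,45.261) → (89.078,28.941) → (57.630,28.941) → (57.630,45.261), returning to the start.

Shape 3 is a regular polygon drawn with `<polygon>`. Its stroke #008000 means cut at S761, F1017. After flipping Y the toolpath is (96.914,22.692) → (93.777,16.729) → (87.044,16.464) → (83.448,22.162) → (86.585,28.125) → (93.318,28.390) → (96.914,22.692), returning to the start.

Shape 4 is a quadratic bezier drawn with `<path>`. Its stroke #008000 means cut at S761, F1017. After flipping Y the toolpath is (101.253,48.527) → (98.272,39.115) → (96.937,31.744) → (97.250,26.414) → (99.209,23.124) → (102.816,21.874) → (108.070,22.665) → (114.970,25.496) → (123.518,30.368).

Shape 5 is a cubic bezier drawn with `<path>`. Its stroke #008000 means cut at S761, F1017. After flipping Y the toolpath is (31.286,18.916) → (25.007,16.668) → (21.107,17.162) → (19.490,19.523) → (20.058,22.877) → (22.713,26.347) → (27.358,29.058) → (33.894,30.136) → (42.225,28.704).

(Gcodetools for Inkscape — laser output)
G21
G90
G00 X50.471 Y46.876
M3 S761
G1 X101.042 Y24.506 F1017
G1 X31.574 Y52.932
G1 X31.754 Y26.309
G1 X46.448 Y43.541
M5
G00 X57.630 Y45.261
M3 S761
G1 X89.078 Y45.261 F1017
G1 X89.078 Y28.941
G1 X57.630 Y28.941
G1 X57.630 Y45.261
M5
G00 X96.914 Y22.692
M3 S761
G1 X93.777 Y16.729 F1017
G1 X87.044 Y16.464
G1 X83.448 Y22.162
G1 X86.585 Y28.125
G1 X93.318 Y28.390
G1 X96.914 Y22.692
M5
G00 X101.253 Y48.527
M3 S761
G1 X98.272 Y39.115 F1017
G1 X96.937 Y31.744
G1 X97.250 Y26.414
G1 X99.209 Y23.124
G1 X102.816 Y21.874
G1 X108.070 Y22.665
G1 X114.970 Y25.496
G1 X123.518 Y30.368
M5
G00 X31.286 Y18.916
M3 S761
G1 X25.007 Y16.668 F1017
G1 X21.107 Y17.162
G1 X19.490 Y19.523
G1 X20.058 Y22.877
G1 X22.713 Y26.347
G1 X27.358 Y29.058
G1 X33.894 Y30.136
G1 X42.225 Y28.704
M5
G00 X0.000 Y0.000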